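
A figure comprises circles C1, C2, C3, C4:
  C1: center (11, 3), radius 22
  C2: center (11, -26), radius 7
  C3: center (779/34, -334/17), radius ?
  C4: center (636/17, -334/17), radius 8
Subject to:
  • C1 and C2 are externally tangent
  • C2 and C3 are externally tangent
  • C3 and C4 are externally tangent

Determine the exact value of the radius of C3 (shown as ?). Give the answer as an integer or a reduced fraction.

13/2

1. [ext C2·C3]  r_C3² + 14r_C3 − 533/4 = 0  ⇒  r_C3 = 13/2 (r>0 drops 1)
2. [ext C3·C4]  r_C3² + 16r_C3 − 585/4 = 0  ⇒  r_C3 = 13/2 (r>0 drops 1)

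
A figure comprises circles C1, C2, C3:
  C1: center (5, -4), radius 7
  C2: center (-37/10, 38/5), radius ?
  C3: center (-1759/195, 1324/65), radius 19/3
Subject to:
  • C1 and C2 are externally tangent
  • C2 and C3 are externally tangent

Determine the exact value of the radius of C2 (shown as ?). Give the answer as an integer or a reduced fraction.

15/2

1. [ext C1·C2]  r_C2² + 14r_C2 − 645/4 = 0  ⇒  r_C2 = 15/2 (r>0 drops 1)
2. [ext C2·C3]  r_C2² + (38/3)r_C2 − 605/4 = 0  ⇒  r_C2 = 15/2 (r>0 drops 1)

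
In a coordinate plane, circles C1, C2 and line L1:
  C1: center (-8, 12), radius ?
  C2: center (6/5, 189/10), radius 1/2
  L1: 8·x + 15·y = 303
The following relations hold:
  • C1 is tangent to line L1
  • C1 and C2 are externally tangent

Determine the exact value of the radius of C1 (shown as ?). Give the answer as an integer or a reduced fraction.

1. [C1‖L1]  r_C1² − 121 = 0  ⇒  r_C1 = 11 (r>0 drops 1)
2. [ext C1·C2]  r_C1² + 1r_C1 − 132 = 0  ⇒  r_C1 = 11 (r>0 drops 1)

11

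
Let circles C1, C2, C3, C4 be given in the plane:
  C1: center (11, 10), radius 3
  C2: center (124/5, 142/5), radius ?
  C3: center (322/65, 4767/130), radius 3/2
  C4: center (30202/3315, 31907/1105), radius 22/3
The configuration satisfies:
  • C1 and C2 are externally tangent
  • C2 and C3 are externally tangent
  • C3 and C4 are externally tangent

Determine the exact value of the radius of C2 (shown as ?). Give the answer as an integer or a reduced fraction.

20

1. [ext C1·C2]  r_C2² + 6r_C2 − 520 = 0  ⇒  r_C2 = 20 (r>0 drops 1)
2. [ext C2·C3]  r_C2² + 3r_C2 − 460 = 0  ⇒  r_C2 = 20 (r>0 drops 1)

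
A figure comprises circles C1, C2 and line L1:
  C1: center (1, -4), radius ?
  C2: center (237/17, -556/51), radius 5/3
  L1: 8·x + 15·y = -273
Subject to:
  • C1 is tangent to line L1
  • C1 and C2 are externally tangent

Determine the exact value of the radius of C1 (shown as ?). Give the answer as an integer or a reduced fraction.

13

1. [C1‖L1]  r_C1² − 169 = 0  ⇒  r_C1 = 13 (r>0 drops 1)
2. [ext C1·C2]  r_C1² + (10/3)r_C1 − 637/3 = 0  ⇒  r_C1 = 13 (r>0 drops 1)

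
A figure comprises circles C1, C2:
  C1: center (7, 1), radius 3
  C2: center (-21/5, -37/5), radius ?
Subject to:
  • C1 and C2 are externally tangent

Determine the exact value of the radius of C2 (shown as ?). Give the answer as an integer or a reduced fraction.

1. [ext C1·C2]  r_C2² + 6r_C2 − 187 = 0  ⇒  r_C2 = 11 (r>0 drops 1)

11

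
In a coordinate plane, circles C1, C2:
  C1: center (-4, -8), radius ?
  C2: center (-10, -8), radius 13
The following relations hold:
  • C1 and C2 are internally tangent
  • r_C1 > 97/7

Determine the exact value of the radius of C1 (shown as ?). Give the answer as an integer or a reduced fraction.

19

1. [int C1,C2]  r_C1² − 26r_C1 + 133 = 0  ⇒  r_C1 = 7 or 19
2. given r_C1 > 97/7: keep 19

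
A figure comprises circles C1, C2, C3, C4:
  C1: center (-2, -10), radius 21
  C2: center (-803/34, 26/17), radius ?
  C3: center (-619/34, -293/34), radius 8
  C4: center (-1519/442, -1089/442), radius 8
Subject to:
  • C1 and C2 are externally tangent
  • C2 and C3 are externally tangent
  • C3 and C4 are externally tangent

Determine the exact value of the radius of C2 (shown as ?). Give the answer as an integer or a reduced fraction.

7/2

1. [ext C1·C2]  r_C2² + 42r_C2 − 637/4 = 0  ⇒  r_C2 = 7/2 (r>0 drops 1)
2. [ext C2·C3]  r_C2² + 16r_C2 − 273/4 = 0  ⇒  r_C2 = 7/2 (r>0 drops 1)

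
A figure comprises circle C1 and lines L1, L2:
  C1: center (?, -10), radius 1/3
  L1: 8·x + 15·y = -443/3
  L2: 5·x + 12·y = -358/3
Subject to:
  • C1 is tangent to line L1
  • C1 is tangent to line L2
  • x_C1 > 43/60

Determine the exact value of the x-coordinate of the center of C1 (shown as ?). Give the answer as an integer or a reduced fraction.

1

1. [C1‖L1]  x_C1² − (7/12)x_C1 − 5/12 = 0  ⇒  x_C1 = -5/12 or 1
2. [C1‖L2]  x_C1² − (4/15)x_C1 − 11/15 = 0  ⇒  x_C1 = -11/15 or 1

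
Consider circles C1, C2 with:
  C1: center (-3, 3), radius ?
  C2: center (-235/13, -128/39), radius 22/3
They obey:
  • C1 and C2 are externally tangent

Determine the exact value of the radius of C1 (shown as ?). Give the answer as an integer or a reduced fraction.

1. [ext C1·C2]  r_C1² + (44/3)r_C1 − 213 = 0  ⇒  r_C1 = 9 (r>0 drops 1)

9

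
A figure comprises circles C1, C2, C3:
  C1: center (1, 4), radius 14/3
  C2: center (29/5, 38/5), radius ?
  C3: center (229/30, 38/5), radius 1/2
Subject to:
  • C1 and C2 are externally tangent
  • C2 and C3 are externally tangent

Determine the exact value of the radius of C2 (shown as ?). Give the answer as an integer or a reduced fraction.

1. [ext C1·C2]  r_C2² + (28/3)r_C2 − 128/9 = 0  ⇒  r_C2 = 4/3 (r>0 drops 1)
2. [ext C2·C3]  r_C2² + 1r_C2 − 28/9 = 0  ⇒  r_C2 = 4/3 (r>0 drops 1)

4/3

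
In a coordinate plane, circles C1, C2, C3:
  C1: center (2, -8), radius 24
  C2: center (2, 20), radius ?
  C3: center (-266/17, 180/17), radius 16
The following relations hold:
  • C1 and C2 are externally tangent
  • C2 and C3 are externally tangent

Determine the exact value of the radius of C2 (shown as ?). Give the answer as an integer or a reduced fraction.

1. [ext C1·C2]  r_C2² + 48r_C2 − 208 = 0  ⇒  r_C2 = 4 (r>0 drops 1)
2. [ext C2·C3]  r_C2² + 32r_C2 − 144 = 0  ⇒  r_C2 = 4 (r>0 drops 1)

4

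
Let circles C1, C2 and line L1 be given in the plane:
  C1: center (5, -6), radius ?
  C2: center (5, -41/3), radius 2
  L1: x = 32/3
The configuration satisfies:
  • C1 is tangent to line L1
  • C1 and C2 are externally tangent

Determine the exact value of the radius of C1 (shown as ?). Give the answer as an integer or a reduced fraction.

1. [C1‖L1]  r_C1² − 289/9 = 0  ⇒  r_C1 = 17/3 (r>0 drops 1)
2. [ext C1·C2]  r_C1² + 4r_C1 − 493/9 = 0  ⇒  r_C1 = 17/3 (r>0 drops 1)

17/3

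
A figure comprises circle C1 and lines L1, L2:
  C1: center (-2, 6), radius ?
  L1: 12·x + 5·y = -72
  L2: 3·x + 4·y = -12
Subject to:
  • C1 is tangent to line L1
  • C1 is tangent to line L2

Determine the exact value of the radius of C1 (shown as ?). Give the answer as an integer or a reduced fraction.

6

1. [C1‖L1]  r_C1² − 36 = 0  ⇒  r_C1 = 6 (r>0 drops 1)
2. [C1‖L2]  r_C1² − 36 = 0  ⇒  r_C1 = 6 (r>0 drops 1)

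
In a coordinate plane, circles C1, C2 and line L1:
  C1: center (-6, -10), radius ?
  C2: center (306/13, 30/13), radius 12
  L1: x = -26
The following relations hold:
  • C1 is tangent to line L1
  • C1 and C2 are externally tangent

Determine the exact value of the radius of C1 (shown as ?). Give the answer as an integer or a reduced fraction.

1. [C1‖L1]  r_C1² − 400 = 0  ⇒  r_C1 = 20 (r>0 drops 1)
2. [ext C1·C2]  r_C1² + 24r_C1 − 880 = 0  ⇒  r_C1 = 20 (r>0 drops 1)

20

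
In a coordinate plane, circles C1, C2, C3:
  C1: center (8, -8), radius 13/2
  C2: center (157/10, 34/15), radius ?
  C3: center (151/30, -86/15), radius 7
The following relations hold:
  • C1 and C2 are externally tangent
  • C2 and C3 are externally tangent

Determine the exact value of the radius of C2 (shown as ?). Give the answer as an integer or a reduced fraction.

1. [ext C1·C2]  r_C2² + 13r_C2 − 1102/9 = 0  ⇒  r_C2 = 19/3 (r>0 drops 1)
2. [ext C2·C3]  r_C2² + 14r_C2 − 1159/9 = 0  ⇒  r_C2 = 19/3 (r>0 drops 1)

19/3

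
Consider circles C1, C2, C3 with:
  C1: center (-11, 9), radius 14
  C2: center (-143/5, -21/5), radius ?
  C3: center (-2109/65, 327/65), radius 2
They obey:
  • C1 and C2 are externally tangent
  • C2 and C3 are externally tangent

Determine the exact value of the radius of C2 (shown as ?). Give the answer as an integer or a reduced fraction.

8

1. [ext C1·C2]  r_C2² + 28r_C2 − 288 = 0  ⇒  r_C2 = 8 (r>0 drops 1)
2. [ext C2·C3]  r_C2² + 4r_C2 − 96 = 0  ⇒  r_C2 = 8 (r>0 drops 1)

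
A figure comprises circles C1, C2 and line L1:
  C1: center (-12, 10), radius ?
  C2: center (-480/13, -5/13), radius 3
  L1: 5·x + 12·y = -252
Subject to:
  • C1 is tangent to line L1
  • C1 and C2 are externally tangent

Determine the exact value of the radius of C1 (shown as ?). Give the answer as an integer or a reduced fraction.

1. [C1‖L1]  r_C1² − 576 = 0  ⇒  r_C1 = 24 (r>0 drops 1)
2. [ext C1·C2]  r_C1² + 6r_C1 − 720 = 0  ⇒  r_C1 = 24 (r>0 drops 1)

24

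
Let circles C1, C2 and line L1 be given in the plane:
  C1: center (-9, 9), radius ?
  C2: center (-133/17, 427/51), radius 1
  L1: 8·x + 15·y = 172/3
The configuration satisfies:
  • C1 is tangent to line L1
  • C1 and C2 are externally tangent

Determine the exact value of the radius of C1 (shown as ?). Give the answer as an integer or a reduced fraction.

1/3

1. [C1‖L1]  r_C1² − 1/9 = 0  ⇒  r_C1 = 1/3 (r>0 drops 1)
2. [ext C1·C2]  r_C1² + 2r_C1 − 7/9 = 0  ⇒  r_C1 = 1/3 (r>0 drops 1)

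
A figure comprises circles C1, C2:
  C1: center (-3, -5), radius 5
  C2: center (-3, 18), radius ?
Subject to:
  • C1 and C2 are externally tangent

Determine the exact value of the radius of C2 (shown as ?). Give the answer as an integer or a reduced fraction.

18

1. [ext C1·C2]  r_C2² + 10r_C2 − 504 = 0  ⇒  r_C2 = 18 (r>0 drops 1)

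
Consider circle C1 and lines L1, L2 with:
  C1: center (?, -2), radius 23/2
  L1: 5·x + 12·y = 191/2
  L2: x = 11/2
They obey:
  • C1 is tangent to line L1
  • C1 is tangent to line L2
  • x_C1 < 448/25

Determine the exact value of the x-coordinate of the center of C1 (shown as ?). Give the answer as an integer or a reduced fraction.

1. [C1‖L1]  x_C1² − (239/5)x_C1 − 1614/5 = 0  ⇒  x_C1 = -6 or 269/5
2. [C1‖L2]  x_C1² − 11x_C1 − 102 = 0  ⇒  x_C1 = -6 or 17

-6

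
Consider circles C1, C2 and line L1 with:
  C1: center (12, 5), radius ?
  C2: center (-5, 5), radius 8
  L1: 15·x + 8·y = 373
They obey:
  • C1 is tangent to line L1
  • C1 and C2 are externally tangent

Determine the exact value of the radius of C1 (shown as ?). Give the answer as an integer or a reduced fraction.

1. [C1‖L1]  r_C1² − 81 = 0  ⇒  r_C1 = 9 (r>0 drops 1)
2. [ext C1·C2]  r_C1² + 16r_C1 − 225 = 0  ⇒  r_C1 = 9 (r>0 drops 1)

9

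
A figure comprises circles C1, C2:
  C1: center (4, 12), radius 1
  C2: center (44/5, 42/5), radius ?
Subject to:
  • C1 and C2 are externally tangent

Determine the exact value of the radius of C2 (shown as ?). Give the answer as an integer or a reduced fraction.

5

1. [ext C1·C2]  r_C2² + 2r_C2 − 35 = 0  ⇒  r_C2 = 5 (r>0 drops 1)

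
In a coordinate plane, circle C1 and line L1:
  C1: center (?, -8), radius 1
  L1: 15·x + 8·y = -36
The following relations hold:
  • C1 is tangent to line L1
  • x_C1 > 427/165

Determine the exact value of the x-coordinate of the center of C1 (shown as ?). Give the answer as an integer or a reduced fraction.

1. [C1‖L1]  x_C1² − (56/15)x_C1 + 11/5 = 0  ⇒  x_C1 = 11/15 or 3
2. given x_C1 > 427/165: keep 3

3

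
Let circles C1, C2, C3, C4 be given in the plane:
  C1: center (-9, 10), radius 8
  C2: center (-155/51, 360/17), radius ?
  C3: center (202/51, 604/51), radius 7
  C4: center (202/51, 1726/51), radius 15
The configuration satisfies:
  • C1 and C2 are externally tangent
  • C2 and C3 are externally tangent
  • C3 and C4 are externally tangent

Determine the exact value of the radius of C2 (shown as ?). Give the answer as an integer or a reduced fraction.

14/3

1. [ext C1·C2]  r_C2² + 16r_C2 − 868/9 = 0  ⇒  r_C2 = 14/3 (r>0 drops 1)
2. [ext C2·C3]  r_C2² + 14r_C2 − 784/9 = 0  ⇒  r_C2 = 14/3 (r>0 drops 1)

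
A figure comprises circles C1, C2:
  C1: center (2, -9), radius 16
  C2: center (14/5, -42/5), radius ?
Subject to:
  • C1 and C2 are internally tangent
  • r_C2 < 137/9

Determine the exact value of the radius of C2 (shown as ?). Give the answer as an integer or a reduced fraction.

1. [int C1,C2]  r_C2² − 32r_C2 + 255 = 0  ⇒  r_C2 = 15 or 17
2. given r_C2 < 137/9: keep 15

15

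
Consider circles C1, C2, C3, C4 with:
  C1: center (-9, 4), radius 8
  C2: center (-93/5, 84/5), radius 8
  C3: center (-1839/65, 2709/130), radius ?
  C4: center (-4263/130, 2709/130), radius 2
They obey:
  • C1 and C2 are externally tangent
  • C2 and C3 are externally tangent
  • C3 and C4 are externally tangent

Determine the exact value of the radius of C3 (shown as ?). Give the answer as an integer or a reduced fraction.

5/2

1. [ext C2·C3]  r_C3² + 16r_C3 − 185/4 = 0  ⇒  r_C3 = 5/2 (r>0 drops 1)
2. [ext C3·C4]  r_C3² + 4r_C3 − 65/4 = 0  ⇒  r_C3 = 5/2 (r>0 drops 1)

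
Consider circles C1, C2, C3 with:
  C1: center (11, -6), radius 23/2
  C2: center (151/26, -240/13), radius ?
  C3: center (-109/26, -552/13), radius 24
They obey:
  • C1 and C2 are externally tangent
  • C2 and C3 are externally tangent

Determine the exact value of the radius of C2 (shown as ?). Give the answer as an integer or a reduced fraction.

1. [ext C1·C2]  r_C2² + 23r_C2 − 50 = 0  ⇒  r_C2 = 2 (r>0 drops 1)
2. [ext C2·C3]  r_C2² + 48r_C2 − 100 = 0  ⇒  r_C2 = 2 (r>0 drops 1)

2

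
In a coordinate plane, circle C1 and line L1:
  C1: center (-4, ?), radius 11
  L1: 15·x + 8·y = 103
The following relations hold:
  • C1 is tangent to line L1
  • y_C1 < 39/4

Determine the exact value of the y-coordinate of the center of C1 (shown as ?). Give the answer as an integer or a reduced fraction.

1. [C1‖L1]  y_C1² − (163/4)y_C1 − 525/4 = 0  ⇒  y_C1 = -3 or 175/4
2. given y_C1 < 39/4: keep -3

-3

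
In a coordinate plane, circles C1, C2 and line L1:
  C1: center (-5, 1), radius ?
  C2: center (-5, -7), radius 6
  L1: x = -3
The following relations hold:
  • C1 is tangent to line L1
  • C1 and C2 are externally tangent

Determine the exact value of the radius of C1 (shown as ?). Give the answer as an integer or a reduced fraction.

2

1. [C1‖L1]  r_C1² − 4 = 0  ⇒  r_C1 = 2 (r>0 drops 1)
2. [ext C1·C2]  r_C1² + 12r_C1 − 28 = 0  ⇒  r_C1 = 2 (r>0 drops 1)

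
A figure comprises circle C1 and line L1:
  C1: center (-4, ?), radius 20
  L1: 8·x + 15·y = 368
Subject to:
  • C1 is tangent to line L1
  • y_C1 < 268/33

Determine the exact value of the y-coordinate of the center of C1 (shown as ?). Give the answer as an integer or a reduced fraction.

4

1. [C1‖L1]  y_C1² − (160/3)y_C1 + 592/3 = 0  ⇒  y_C1 = 4 or 148/3
2. given y_C1 < 268/33: keep 4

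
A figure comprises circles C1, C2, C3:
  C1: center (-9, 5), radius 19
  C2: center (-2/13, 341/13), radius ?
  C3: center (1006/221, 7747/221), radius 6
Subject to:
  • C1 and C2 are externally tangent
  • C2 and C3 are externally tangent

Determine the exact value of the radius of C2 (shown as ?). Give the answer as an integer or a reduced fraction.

1. [ext C1·C2]  r_C2² + 38r_C2 − 168 = 0  ⇒  r_C2 = 4 (r>0 drops 1)
2. [ext C2·C3]  r_C2² + 12r_C2 − 64 = 0  ⇒  r_C2 = 4 (r>0 drops 1)

4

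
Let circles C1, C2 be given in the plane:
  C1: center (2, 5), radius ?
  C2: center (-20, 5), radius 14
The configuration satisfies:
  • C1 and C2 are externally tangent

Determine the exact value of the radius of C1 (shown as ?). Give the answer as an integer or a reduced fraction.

1. [ext C1·C2]  r_C1² + 28r_C1 − 288 = 0  ⇒  r_C1 = 8 (r>0 drops 1)

8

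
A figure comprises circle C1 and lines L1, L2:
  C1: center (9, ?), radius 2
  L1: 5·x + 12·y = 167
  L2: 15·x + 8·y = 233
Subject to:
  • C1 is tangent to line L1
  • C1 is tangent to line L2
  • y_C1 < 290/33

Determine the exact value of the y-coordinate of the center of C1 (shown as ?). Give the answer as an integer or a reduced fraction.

8

1. [C1‖L1]  y_C1² − (61/3)y_C1 + 296/3 = 0  ⇒  y_C1 = 8 or 37/3
2. [C1‖L2]  y_C1² − (49/2)y_C1 + 132 = 0  ⇒  y_C1 = 8 or 33/2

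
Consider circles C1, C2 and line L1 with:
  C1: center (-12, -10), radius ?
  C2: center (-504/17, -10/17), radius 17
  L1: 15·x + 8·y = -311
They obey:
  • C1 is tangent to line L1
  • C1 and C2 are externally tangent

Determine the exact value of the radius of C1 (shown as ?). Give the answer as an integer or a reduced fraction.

3

1. [C1‖L1]  r_C1² − 9 = 0  ⇒  r_C1 = 3 (r>0 drops 1)
2. [ext C1·C2]  r_C1² + 34r_C1 − 111 = 0  ⇒  r_C1 = 3 (r>0 drops 1)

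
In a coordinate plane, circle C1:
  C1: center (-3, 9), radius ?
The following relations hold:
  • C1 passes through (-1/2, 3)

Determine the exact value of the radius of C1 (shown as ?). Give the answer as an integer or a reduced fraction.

1. [C1∋P]  r_C1² − 169/4 = 0  ⇒  r_C1 = 13/2 (r>0 drops 1)

13/2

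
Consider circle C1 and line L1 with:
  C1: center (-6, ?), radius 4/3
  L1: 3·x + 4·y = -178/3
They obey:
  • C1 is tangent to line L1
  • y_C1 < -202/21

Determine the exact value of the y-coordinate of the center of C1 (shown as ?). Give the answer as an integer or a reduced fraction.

-12

1. [C1‖L1]  y_C1² + (62/3)y_C1 + 104 = 0  ⇒  y_C1 = -12 or -26/3
2. given y_C1 < -202/21: keep -12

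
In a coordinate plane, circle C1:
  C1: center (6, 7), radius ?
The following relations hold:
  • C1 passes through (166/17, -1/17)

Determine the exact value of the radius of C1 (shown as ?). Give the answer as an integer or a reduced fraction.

8

1. [C1∋P]  r_C1² − 64 = 0  ⇒  r_C1 = 8 (r>0 drops 1)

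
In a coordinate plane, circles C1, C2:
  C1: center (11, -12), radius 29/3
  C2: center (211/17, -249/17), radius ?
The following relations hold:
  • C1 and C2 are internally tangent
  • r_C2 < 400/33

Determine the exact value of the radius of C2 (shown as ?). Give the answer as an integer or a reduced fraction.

20/3

1. [int C1,C2]  r_C2² − (58/3)r_C2 + 760/9 = 0  ⇒  r_C2 = 20/3 or 38/3
2. given r_C2 < 400/33: keep 20/3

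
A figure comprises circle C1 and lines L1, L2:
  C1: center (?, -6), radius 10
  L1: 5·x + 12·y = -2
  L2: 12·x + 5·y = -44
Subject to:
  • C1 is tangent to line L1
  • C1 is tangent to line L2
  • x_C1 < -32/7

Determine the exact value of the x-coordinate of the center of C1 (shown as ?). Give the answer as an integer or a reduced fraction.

-12

1. [C1‖L1]  x_C1² − 28x_C1 − 480 = 0  ⇒  x_C1 = -12 or 40
2. [C1‖L2]  x_C1² + (7/3)x_C1 − 116 = 0  ⇒  x_C1 = -12 or 29/3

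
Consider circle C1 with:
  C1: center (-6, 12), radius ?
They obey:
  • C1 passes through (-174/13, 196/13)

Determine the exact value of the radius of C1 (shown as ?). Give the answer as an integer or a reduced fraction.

1. [C1∋P]  r_C1² − 64 = 0  ⇒  r_C1 = 8 (r>0 drops 1)

8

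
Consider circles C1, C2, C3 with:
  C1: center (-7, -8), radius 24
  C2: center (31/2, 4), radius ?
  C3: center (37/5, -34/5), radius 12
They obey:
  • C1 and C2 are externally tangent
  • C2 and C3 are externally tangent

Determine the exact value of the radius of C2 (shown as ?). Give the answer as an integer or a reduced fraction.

3/2

1. [ext C1·C2]  r_C2² + 48r_C2 − 297/4 = 0  ⇒  r_C2 = 3/2 (r>0 drops 1)
2. [ext C2·C3]  r_C2² + 24r_C2 − 153/4 = 0  ⇒  r_C2 = 3/2 (r>0 drops 1)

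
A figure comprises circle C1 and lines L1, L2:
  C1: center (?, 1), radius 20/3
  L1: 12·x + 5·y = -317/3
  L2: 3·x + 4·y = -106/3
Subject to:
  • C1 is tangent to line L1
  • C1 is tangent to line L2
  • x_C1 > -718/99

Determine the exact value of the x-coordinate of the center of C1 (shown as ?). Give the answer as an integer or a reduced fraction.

1. [C1‖L1]  x_C1² + (166/9)x_C1 + 296/9 = 0  ⇒  x_C1 = -148/9 or -2
2. [C1‖L2]  x_C1² + (236/9)x_C1 + 436/9 = 0  ⇒  x_C1 = -218/9 or -2

-2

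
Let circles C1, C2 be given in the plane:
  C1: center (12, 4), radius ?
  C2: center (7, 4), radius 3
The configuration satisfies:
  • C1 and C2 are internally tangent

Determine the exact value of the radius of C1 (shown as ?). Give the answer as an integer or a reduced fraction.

8

1. [int C1,C2]  r_C1² − 6r_C1 − 16 = 0  ⇒  r_C1 = 8 (r>0 drops 1)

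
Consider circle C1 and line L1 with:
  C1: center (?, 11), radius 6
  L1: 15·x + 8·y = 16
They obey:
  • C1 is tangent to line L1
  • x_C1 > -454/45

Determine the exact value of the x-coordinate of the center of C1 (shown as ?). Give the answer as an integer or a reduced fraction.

1. [C1‖L1]  x_C1² + (48/5)x_C1 − 116/5 = 0  ⇒  x_C1 = -58/5 or 2
2. given x_C1 > -454/45: keep 2

2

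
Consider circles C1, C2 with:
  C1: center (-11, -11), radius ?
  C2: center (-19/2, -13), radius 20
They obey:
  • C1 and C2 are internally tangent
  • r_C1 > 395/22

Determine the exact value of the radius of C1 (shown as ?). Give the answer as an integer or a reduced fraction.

45/2

1. [int C1,C2]  r_C1² − 40r_C1 + 1575/4 = 0  ⇒  r_C1 = 35/2 or 45/2
2. given r_C1 > 395/22: keep 45/2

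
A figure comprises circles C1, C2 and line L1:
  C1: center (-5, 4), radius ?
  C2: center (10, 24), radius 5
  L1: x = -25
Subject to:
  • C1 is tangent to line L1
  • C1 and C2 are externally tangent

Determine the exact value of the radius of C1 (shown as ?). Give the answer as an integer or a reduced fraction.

1. [C1‖L1]  r_C1² − 400 = 0  ⇒  r_C1 = 20 (r>0 drops 1)
2. [ext C1·C2]  r_C1² + 10r_C1 − 600 = 0  ⇒  r_C1 = 20 (r>0 drops 1)

20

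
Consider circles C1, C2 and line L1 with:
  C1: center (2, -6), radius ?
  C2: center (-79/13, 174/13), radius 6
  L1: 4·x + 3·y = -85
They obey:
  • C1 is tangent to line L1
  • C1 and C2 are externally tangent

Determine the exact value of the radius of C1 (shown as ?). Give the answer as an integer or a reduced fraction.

1. [C1‖L1]  r_C1² − 225 = 0  ⇒  r_C1 = 15 (r>0 drops 1)
2. [ext C1·C2]  r_C1² + 12r_C1 − 405 = 0  ⇒  r_C1 = 15 (r>0 drops 1)

15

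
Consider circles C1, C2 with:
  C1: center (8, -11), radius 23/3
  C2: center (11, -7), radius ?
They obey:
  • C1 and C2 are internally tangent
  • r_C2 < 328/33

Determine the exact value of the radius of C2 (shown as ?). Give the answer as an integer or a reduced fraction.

8/3

1. [int C1,C2]  r_C2² − (46/3)r_C2 + 304/9 = 0  ⇒  r_C2 = 8/3 or 38/3
2. given r_C2 < 328/33: keep 8/3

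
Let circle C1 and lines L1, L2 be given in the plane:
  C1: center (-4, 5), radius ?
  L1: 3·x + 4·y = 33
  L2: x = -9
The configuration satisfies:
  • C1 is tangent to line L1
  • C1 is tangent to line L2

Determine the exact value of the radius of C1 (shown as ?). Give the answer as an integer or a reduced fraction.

1. [C1‖L1]  r_C1² − 25 = 0  ⇒  r_C1 = 5 (r>0 drops 1)
2. [C1‖L2]  r_C1² − 25 = 0  ⇒  r_C1 = 5 (r>0 drops 1)

5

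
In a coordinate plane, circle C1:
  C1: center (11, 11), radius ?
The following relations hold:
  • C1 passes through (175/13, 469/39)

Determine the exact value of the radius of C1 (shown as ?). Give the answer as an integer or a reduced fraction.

8/3

1. [C1∋P]  r_C1² − 64/9 = 0  ⇒  r_C1 = 8/3 (r>0 drops 1)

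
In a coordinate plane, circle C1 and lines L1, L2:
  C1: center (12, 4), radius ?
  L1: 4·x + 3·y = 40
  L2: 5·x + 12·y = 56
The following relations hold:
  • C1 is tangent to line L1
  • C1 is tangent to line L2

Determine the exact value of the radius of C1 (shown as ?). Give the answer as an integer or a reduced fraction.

4

1. [C1‖L1]  r_C1² − 16 = 0  ⇒  r_C1 = 4 (r>0 drops 1)
2. [C1‖L2]  r_C1² − 16 = 0  ⇒  r_C1 = 4 (r>0 drops 1)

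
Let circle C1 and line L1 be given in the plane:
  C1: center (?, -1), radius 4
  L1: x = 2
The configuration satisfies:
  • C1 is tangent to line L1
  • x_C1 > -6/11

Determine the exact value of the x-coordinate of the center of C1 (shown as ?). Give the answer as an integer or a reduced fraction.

6

1. [C1‖L1]  x_C1² − 4x_C1 − 12 = 0  ⇒  x_C1 = -2 or 6
2. given x_C1 > -6/11: keep 6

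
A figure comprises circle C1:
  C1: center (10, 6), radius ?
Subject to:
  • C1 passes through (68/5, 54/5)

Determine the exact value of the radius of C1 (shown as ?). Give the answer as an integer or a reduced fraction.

1. [C1∋P]  r_C1² − 36 = 0  ⇒  r_C1 = 6 (r>0 drops 1)

6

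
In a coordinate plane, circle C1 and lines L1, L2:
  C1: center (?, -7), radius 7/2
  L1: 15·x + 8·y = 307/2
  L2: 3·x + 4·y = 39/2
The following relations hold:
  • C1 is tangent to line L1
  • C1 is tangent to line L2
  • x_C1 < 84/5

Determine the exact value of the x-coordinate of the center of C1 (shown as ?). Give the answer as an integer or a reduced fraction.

10

1. [C1‖L1]  x_C1² − (419/15)x_C1 + 538/3 = 0  ⇒  x_C1 = 10 or 269/15
2. [C1‖L2]  x_C1² − (95/3)x_C1 + 650/3 = 0  ⇒  x_C1 = 10 or 65/3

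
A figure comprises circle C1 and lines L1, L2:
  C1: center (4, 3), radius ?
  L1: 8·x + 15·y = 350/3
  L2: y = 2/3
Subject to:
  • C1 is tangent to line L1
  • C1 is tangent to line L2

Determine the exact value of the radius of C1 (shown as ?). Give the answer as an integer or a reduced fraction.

1. [C1‖L1]  r_C1² − 49/9 = 0  ⇒  r_C1 = 7/3 (r>0 drops 1)
2. [C1‖L2]  r_C1² − 49/9 = 0  ⇒  r_C1 = 7/3 (r>0 drops 1)

7/3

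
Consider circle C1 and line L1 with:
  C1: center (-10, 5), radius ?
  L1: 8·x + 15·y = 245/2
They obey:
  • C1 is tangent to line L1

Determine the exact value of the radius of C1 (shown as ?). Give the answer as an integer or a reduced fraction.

1. [C1‖L1]  r_C1² − 225/4 = 0  ⇒  r_C1 = 15/2 (r>0 drops 1)

15/2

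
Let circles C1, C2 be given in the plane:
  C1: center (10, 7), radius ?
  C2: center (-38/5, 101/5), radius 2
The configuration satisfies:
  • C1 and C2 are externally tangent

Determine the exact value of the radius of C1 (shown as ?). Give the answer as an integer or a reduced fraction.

20

1. [ext C1·C2]  r_C1² + 4r_C1 − 480 = 0  ⇒  r_C1 = 20 (r>0 drops 1)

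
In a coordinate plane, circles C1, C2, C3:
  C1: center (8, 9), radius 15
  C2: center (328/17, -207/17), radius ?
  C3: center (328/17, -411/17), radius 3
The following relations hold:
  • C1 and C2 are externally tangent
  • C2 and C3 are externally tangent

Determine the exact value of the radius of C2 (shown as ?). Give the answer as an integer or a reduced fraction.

9

1. [ext C1·C2]  r_C2² + 30r_C2 − 351 = 0  ⇒  r_C2 = 9 (r>0 drops 1)
2. [ext C2·C3]  r_C2² + 6r_C2 − 135 = 0  ⇒  r_C2 = 9 (r>0 drops 1)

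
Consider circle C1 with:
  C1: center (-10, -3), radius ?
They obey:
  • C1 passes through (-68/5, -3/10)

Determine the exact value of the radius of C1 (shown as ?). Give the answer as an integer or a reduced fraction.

9/2

1. [C1∋P]  r_C1² − 81/4 = 0  ⇒  r_C1 = 9/2 (r>0 drops 1)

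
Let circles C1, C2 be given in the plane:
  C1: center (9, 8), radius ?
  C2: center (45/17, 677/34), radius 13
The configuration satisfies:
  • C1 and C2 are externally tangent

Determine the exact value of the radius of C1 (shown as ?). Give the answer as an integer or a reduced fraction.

1. [ext C1·C2]  r_C1² + 26r_C1 − 53/4 = 0  ⇒  r_C1 = 1/2 (r>0 drops 1)

1/2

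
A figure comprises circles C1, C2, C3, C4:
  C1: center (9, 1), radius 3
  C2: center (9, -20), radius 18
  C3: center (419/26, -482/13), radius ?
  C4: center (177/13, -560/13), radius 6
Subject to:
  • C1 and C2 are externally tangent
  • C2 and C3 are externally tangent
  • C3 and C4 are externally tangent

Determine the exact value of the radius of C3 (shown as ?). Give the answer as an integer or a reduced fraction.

1/2

1. [ext C2·C3]  r_C3² + 36r_C3 − 73/4 = 0  ⇒  r_C3 = 1/2 (r>0 drops 1)
2. [ext C3·C4]  r_C3² + 12r_C3 − 25/4 = 0  ⇒  r_C3 = 1/2 (r>0 drops 1)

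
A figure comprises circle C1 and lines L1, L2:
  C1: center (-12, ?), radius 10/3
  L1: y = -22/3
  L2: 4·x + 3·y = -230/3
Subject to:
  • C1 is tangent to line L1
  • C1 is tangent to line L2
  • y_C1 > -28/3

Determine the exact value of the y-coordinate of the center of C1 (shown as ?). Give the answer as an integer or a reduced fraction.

-4

1. [C1‖L1]  y_C1² + (44/3)y_C1 + 128/3 = 0  ⇒  y_C1 = -32/3 or -4
2. [C1‖L2]  y_C1² + (172/9)y_C1 + 544/9 = 0  ⇒  y_C1 = -136/9 or -4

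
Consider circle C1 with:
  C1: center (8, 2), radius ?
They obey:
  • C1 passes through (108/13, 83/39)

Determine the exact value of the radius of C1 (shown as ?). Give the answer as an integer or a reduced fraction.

1. [C1∋P]  r_C1² − 1/9 = 0  ⇒  r_C1 = 1/3 (r>0 drops 1)

1/3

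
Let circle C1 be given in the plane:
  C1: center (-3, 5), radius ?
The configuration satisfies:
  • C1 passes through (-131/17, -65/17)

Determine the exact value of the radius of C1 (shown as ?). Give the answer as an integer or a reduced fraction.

10

1. [C1∋P]  r_C1² − 100 = 0  ⇒  r_C1 = 10 (r>0 drops 1)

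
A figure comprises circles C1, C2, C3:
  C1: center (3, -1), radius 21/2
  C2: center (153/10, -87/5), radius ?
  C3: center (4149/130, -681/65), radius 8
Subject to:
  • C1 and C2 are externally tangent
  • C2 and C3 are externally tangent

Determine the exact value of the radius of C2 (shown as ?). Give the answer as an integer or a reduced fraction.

10

1. [ext C1·C2]  r_C2² + 21r_C2 − 310 = 0  ⇒  r_C2 = 10 (r>0 drops 1)
2. [ext C2·C3]  r_C2² + 16r_C2 − 260 = 0  ⇒  r_C2 = 10 (r>0 drops 1)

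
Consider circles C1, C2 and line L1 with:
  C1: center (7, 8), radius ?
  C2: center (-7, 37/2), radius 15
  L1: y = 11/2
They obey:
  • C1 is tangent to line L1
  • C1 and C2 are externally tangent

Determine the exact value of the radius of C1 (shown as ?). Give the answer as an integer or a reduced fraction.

5/2

1. [C1‖L1]  r_C1² − 25/4 = 0  ⇒  r_C1 = 5/2 (r>0 drops 1)
2. [ext C1·C2]  r_C1² + 30r_C1 − 325/4 = 0  ⇒  r_C1 = 5/2 (r>0 drops 1)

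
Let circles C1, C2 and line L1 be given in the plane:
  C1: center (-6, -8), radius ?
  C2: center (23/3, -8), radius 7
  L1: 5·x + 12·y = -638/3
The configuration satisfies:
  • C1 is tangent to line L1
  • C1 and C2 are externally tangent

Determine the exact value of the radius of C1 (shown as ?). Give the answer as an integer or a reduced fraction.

1. [C1‖L1]  r_C1² − 400/9 = 0  ⇒  r_C1 = 20/3 (r>0 drops 1)
2. [ext C1·C2]  r_C1² + 14r_C1 − 1240/9 = 0  ⇒  r_C1 = 20/3 (r>0 drops 1)

20/3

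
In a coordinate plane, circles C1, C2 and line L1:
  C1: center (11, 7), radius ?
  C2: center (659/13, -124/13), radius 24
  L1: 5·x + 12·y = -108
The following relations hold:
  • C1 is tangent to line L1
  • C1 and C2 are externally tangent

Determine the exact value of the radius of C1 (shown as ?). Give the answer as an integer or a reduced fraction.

19

1. [C1‖L1]  r_C1² − 361 = 0  ⇒  r_C1 = 19 (r>0 drops 1)
2. [ext C1·C2]  r_C1² + 48r_C1 − 1273 = 0  ⇒  r_C1 = 19 (r>0 drops 1)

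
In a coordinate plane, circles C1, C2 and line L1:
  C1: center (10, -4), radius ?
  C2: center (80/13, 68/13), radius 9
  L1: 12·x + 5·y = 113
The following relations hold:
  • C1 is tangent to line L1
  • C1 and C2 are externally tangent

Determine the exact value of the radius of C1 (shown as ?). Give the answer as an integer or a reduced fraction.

1

1. [C1‖L1]  r_C1² − 1 = 0  ⇒  r_C1 = 1 (r>0 drops 1)
2. [ext C1·C2]  r_C1² + 18r_C1 − 19 = 0  ⇒  r_C1 = 1 (r>0 drops 1)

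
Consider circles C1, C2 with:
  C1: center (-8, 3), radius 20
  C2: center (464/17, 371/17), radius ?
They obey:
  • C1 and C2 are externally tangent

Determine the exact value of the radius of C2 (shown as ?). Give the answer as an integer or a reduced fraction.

20

1. [ext C1·C2]  r_C2² + 40r_C2 − 1200 = 0  ⇒  r_C2 = 20 (r>0 drops 1)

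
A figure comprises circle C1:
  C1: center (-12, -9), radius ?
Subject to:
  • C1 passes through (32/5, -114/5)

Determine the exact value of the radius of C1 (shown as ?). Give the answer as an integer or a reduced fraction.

1. [C1∋P]  r_C1² − 529 = 0  ⇒  r_C1 = 23 (r>0 drops 1)

23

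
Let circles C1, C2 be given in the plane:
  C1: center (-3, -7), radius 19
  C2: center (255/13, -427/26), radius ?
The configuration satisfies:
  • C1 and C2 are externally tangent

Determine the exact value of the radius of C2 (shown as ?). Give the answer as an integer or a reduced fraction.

1. [ext C1·C2]  r_C2² + 38r_C2 − 957/4 = 0  ⇒  r_C2 = 11/2 (r>0 drops 1)

11/2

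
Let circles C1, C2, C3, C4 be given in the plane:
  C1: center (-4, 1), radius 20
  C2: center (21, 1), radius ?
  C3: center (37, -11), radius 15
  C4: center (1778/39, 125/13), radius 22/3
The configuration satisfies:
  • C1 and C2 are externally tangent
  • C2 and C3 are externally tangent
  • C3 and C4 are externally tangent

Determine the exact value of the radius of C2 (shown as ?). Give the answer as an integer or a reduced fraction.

5

1. [ext C1·C2]  r_C2² + 40r_C2 − 225 = 0  ⇒  r_C2 = 5 (r>0 drops 1)
2. [ext C2·C3]  r_C2² + 30r_C2 − 175 = 0  ⇒  r_C2 = 5 (r>0 drops 1)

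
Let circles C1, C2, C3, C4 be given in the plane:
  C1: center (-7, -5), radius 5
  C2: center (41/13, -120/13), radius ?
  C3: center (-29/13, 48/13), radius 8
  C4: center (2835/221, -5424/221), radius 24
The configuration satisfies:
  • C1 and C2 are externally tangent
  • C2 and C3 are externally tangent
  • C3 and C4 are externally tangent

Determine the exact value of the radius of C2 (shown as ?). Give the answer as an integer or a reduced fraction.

6

1. [ext C1·C2]  r_C2² + 10r_C2 − 96 = 0  ⇒  r_C2 = 6 (r>0 drops 1)
2. [ext C2·C3]  r_C2² + 16r_C2 − 132 = 0  ⇒  r_C2 = 6 (r>0 drops 1)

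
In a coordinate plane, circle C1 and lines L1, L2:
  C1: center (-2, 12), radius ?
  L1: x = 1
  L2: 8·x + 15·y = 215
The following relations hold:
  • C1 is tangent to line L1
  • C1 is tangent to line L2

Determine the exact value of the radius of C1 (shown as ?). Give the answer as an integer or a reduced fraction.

3

1. [C1‖L1]  r_C1² − 9 = 0  ⇒  r_C1 = 3 (r>0 drops 1)
2. [C1‖L2]  r_C1² − 9 = 0  ⇒  r_C1 = 3 (r>0 drops 1)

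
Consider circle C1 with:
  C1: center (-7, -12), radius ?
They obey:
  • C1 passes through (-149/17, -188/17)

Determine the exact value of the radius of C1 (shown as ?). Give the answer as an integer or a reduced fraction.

1. [C1∋P]  r_C1² − 4 = 0  ⇒  r_C1 = 2 (r>0 drops 1)

2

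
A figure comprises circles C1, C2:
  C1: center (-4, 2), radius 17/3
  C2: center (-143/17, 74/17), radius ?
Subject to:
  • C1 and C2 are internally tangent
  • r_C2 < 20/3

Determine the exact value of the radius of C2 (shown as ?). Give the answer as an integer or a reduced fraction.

1. [int C1,C2]  r_C2² − (34/3)r_C2 + 64/9 = 0  ⇒  r_C2 = 2/3 or 32/3
2. given r_C2 < 20/3: keep 2/3

2/3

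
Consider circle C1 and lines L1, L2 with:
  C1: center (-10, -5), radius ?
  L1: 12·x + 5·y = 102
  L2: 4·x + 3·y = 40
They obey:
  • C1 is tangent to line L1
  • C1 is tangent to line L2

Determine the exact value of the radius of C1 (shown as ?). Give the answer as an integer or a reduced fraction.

19

1. [C1‖L1]  r_C1² − 361 = 0  ⇒  r_C1 = 19 (r>0 drops 1)
2. [C1‖L2]  r_C1² − 361 = 0  ⇒  r_C1 = 19 (r>0 drops 1)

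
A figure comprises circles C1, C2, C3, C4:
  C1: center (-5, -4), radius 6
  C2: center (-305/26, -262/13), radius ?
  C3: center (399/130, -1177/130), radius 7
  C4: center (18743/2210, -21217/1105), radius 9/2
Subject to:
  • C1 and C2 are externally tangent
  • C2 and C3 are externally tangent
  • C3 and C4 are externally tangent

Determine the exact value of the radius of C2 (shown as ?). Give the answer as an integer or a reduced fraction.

23/2

1. [ext C1·C2]  r_C2² + 12r_C2 − 1081/4 = 0  ⇒  r_C2 = 23/2 (r>0 drops 1)
2. [ext C2·C3]  r_C2² + 14r_C2 − 1173/4 = 0  ⇒  r_C2 = 23/2 (r>0 drops 1)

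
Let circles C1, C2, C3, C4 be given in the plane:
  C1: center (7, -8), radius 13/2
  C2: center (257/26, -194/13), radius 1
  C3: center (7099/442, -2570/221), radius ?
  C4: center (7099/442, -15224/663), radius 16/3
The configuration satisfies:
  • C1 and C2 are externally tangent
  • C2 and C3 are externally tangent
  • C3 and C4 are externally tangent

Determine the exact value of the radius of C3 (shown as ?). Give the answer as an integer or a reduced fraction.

1. [ext C2·C3]  r_C3² + 2r_C3 − 48 = 0  ⇒  r_C3 = 6 (r>0 drops 1)
2. [ext C3·C4]  r_C3² + (32/3)r_C3 − 100 = 0  ⇒  r_C3 = 6 (r>0 drops 1)

6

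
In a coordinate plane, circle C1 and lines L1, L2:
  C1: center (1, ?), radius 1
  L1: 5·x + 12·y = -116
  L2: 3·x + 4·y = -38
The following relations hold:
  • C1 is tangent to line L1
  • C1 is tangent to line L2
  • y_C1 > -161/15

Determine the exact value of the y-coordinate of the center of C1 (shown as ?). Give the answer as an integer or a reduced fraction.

-9

1. [C1‖L1]  y_C1² + (121/6)y_C1 + 201/2 = 0  ⇒  y_C1 = -67/6 or -9
2. [C1‖L2]  y_C1² + (41/2)y_C1 + 207/2 = 0  ⇒  y_C1 = -23/2 or -9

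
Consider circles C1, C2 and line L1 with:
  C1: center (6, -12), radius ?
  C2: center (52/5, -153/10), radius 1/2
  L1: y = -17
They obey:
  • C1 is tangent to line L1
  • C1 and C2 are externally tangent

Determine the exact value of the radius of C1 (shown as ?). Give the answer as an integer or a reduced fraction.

5

1. [C1‖L1]  r_C1² − 25 = 0  ⇒  r_C1 = 5 (r>0 drops 1)
2. [ext C1·C2]  r_C1² + 1r_C1 − 30 = 0  ⇒  r_C1 = 5 (r>0 drops 1)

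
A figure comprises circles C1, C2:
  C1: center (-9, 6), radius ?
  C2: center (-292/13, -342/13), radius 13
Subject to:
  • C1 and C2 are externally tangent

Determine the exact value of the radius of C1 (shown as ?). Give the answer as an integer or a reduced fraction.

22

1. [ext C1·C2]  r_C1² + 26r_C1 − 1056 = 0  ⇒  r_C1 = 22 (r>0 drops 1)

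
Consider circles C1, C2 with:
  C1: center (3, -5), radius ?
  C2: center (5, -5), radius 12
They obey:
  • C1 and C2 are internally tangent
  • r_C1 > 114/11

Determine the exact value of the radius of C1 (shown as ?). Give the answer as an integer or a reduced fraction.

14

1. [int C1,C2]  r_C1² − 24r_C1 + 140 = 0  ⇒  r_C1 = 10 or 14
2. given r_C1 > 114/11: keep 14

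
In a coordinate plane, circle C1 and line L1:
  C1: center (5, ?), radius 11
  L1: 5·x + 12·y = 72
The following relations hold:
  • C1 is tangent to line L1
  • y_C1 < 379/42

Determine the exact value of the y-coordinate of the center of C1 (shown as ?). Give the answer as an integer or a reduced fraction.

-8

1. [C1‖L1]  y_C1² − (47/6)y_C1 − 380/3 = 0  ⇒  y_C1 = -8 or 95/6
2. given y_C1 < 379/42: keep -8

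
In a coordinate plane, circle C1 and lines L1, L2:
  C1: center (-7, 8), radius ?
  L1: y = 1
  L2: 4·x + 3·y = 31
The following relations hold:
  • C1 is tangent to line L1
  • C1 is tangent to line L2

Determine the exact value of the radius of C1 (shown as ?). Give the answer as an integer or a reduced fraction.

1. [C1‖L1]  r_C1² − 49 = 0  ⇒  r_C1 = 7 (r>0 drops 1)
2. [C1‖L2]  r_C1² − 49 = 0  ⇒  r_C1 = 7 (r>0 drops 1)

7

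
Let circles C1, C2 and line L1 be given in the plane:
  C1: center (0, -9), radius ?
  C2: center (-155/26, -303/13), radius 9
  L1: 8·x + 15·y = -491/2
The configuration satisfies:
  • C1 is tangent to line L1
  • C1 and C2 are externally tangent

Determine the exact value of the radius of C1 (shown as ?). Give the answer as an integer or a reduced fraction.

13/2

1. [C1‖L1]  r_C1² − 169/4 = 0  ⇒  r_C1 = 13/2 (r>0 drops 1)
2. [ext C1·C2]  r_C1² + 18r_C1 − 637/4 = 0  ⇒  r_C1 = 13/2 (r>0 drops 1)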